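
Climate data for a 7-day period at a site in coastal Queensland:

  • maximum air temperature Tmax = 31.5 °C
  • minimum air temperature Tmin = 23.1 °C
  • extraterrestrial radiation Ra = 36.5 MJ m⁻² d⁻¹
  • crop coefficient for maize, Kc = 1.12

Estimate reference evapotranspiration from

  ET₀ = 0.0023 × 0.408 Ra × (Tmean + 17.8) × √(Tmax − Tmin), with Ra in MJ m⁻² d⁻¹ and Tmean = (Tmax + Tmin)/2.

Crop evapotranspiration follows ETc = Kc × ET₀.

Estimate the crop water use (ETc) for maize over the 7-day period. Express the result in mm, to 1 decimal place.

35.1 mm

Tmean = (31.5 + 23.1)/2 = 27.30 °C
0.408 Ra = 0.408 × 36.5 = 14.8920 mm/d equivalent
ET₀ = 0.0023 × 14.8920 × (27.30 + 17.8) × √8.4 = 0.0023 × 14.8920 × 45.10 × 2.8983 = 4.4771 mm/d
ETc = Kc × ET₀ = 1.12 × 4.4771 = 5.0144 mm/d
Over 7 days: 5.0144 × 7 = 35.101 mm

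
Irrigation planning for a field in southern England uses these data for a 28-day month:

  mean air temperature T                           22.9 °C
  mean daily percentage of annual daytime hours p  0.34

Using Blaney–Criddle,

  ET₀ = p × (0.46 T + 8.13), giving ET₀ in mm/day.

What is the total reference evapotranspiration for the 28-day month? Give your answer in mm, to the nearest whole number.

ET₀ = 0.34 × (0.46 × 22.9 + 8.13) = 0.34 × 18.664 = 6.3458 mm/d
Monthly total = 6.3458 × 28 = 177.682 mm

178 mm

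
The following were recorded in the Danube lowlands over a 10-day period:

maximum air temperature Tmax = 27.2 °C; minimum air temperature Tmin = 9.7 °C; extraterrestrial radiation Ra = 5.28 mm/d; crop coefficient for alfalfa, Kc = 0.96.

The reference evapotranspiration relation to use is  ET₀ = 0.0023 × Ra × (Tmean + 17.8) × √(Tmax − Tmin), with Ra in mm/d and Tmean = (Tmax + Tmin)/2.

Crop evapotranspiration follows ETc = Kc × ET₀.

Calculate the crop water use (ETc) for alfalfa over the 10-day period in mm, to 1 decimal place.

Tmean = (27.2 + 9.7)/2 = 18.45 °C
ET₀ = 0.0023 × 5.28 × (18.45 + 17.8) × √17.5 = 0.0023 × 5.28 × 36.25 × 4.1833 = 1.8416 mm/d
ETc = Kc × ET₀ = 0.96 × 1.8416 = 1.7679 mm/d
Over 10 days: 1.7679 × 10 = 17.679 mm

17.7 mm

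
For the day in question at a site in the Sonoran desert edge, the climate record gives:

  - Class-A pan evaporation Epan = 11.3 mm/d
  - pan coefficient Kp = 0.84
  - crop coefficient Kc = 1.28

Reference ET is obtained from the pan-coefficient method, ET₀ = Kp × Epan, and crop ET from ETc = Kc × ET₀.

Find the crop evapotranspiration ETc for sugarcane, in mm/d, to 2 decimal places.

ET₀ = 0.84 × 11.3 = 9.4920 mm/d
ETc = Kc × ET₀ = 1.28 × 9.4920 = 12.1498 mm/d

12.15 mm/d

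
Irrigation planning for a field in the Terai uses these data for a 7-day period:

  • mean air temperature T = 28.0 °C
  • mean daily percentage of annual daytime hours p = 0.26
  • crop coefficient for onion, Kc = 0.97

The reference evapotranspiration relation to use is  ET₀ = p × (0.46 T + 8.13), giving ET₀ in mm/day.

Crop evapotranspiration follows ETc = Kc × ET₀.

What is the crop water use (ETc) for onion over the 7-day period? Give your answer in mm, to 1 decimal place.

37.1 mm

ET₀ = 0.26 × (0.46 × 28.0 + 8.13) = 0.26 × 21.010 = 5.4626 mm/d
ETc = Kc × ET₀ = 0.97 × 5.4626 = 5.2987 mm/d
Over 7 days: 5.2987 × 7 = 37.091 mm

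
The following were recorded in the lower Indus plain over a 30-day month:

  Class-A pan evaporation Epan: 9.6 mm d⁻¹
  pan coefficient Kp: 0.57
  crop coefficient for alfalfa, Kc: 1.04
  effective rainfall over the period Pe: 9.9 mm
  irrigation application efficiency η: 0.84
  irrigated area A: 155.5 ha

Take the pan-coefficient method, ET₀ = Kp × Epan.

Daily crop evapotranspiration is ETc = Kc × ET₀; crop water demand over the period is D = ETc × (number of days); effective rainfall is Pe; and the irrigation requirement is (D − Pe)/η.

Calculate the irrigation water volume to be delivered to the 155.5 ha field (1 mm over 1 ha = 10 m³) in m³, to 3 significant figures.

ET₀ = 0.57 × 9.6 = 5.4720 mm/d
ETc = Kc × ET₀ = 1.04 × 5.4720 = 5.6909 mm/d
Crop demand D = ETc × 30 d = 5.6909 × 30 = 170.727 mm
D − Pe = 170.727 − 9.9 = 160.827 mm
Gross irrigation = 160.827 / 0.84 = 191.461 mm
Volume = 191.461 mm × 155.5 ha × 10 = 297721.9 m³

298000 m³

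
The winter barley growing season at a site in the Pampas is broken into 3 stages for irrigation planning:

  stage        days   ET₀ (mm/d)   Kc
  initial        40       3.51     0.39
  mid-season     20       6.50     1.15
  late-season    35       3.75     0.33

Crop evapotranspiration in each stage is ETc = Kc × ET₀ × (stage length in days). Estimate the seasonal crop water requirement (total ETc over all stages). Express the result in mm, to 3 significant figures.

248 mm

initial: 0.39 × 3.51 × 40 = 54.76 mm
mid-season: 1.15 × 6.50 × 20 = 149.50 mm
late-season: 0.33 × 3.75 × 35 = 43.31 mm
Seasonal total = 247.57 mm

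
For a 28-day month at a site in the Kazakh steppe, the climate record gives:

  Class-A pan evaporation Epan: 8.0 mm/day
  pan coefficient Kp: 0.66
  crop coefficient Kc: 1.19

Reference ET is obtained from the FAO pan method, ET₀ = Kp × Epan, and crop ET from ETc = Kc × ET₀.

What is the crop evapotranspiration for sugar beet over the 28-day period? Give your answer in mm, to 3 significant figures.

176 mm

ET₀ = 0.66 × 8.0 = 5.2800 mm/d
ETc = Kc × ET₀ = 1.19 × 5.2800 = 6.2832 mm/d
Over 28 days: 6.2832 × 28 = 175.930 mm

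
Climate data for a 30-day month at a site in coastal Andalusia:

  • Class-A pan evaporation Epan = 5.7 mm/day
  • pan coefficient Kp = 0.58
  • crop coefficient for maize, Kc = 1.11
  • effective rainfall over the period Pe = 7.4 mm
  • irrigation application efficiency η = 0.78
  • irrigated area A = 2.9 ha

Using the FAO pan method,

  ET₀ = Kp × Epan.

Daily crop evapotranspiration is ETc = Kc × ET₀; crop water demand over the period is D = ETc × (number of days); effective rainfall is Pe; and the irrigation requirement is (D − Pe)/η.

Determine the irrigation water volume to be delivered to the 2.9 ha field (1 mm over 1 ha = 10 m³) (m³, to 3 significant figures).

3820 m³

ET₀ = 0.58 × 5.7 = 3.3060 mm/d
ETc = Kc × ET₀ = 1.11 × 3.3060 = 3.6697 mm/d
Crop demand D = ETc × 30 d = 3.6697 × 30 = 110.091 mm
D − Pe = 110.091 − 7.4 = 102.691 mm
Gross irrigation = 102.691 / 0.78 = 131.655 mm
Volume = 131.655 mm × 2.9 ha × 10 = 3818.0 m³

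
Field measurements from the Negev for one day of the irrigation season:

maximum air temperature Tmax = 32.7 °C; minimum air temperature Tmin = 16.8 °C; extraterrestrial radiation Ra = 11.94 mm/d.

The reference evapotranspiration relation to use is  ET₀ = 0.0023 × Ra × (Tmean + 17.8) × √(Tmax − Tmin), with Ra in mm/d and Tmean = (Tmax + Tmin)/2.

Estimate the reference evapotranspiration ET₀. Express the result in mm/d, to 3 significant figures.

Tmean = (32.7 + 16.8)/2 = 24.75 °C
ET₀ = 0.0023 × 11.94 × (24.75 + 17.8) × √15.9 = 0.0023 × 11.94 × 42.55 × 3.9875 = 4.6594 mm/d

4.66 mm/d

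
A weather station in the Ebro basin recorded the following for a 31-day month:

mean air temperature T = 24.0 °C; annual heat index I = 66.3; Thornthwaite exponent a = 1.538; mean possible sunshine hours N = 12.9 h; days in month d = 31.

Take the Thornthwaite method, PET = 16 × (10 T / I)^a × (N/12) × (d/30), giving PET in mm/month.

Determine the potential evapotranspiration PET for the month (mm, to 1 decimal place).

10T/I = 10 × 24.0 / 66.3 = 3.6199
(10T/I)^a = 3.6199^1.538 = 7.2323
Uncorrected PET = 16 × 7.2323 = 115.717 mm
Correction = (N/12)(d/30) = (12.9/12)(31/30) = 1.1108
PET = 115.717 × 1.1108 = 128.538 mm/month

128.5 mm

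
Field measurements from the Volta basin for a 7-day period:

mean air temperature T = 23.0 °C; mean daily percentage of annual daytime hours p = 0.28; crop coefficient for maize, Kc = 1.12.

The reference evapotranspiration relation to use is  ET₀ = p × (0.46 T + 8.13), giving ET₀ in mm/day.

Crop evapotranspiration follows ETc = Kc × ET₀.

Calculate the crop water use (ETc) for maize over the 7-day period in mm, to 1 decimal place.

ET₀ = 0.28 × (0.46 × 23.0 + 8.13) = 0.28 × 18.710 = 5.2388 mm/d
ETc = Kc × ET₀ = 1.12 × 5.2388 = 5.8675 mm/d
Over 7 days: 5.8675 × 7 = 41.073 mm

41.1 mm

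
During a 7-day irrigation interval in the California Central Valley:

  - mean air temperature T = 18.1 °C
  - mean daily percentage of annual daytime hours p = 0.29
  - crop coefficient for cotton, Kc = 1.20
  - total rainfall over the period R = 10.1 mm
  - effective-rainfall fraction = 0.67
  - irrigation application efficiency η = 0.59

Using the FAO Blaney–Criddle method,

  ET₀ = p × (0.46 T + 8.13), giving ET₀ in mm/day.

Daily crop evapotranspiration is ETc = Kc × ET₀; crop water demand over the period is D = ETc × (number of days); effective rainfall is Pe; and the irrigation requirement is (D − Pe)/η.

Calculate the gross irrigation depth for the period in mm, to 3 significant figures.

56.5 mm

ET₀ = 0.29 × (0.46 × 18.1 + 8.13) = 0.29 × 16.456 = 4.7722 mm/d
ETc = Kc × ET₀ = 1.20 × 4.7722 = 5.7266 mm/d
Crop demand D = ETc × 7 d = 5.7266 × 7 = 40.086 mm
Pe = 0.67 × 10.1 = 6.767 mm
D − Pe = 40.086 − 6.767 = 33.319 mm
Gross irrigation = 33.319 / 0.59 = 56.473 mm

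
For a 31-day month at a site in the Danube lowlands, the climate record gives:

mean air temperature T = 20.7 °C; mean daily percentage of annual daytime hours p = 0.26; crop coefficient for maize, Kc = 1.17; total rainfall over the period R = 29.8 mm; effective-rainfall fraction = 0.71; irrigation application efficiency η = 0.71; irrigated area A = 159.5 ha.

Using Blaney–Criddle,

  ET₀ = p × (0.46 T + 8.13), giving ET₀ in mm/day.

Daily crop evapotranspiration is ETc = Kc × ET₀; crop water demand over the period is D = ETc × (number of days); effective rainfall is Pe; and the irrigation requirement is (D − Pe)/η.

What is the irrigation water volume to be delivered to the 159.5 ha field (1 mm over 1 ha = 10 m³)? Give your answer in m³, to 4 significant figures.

ET₀ = 0.26 × (0.46 × 20.7 + 8.13) = 0.26 × 17.652 = 4.5895 mm/d
ETc = Kc × ET₀ = 1.17 × 4.5895 = 5.3697 mm/d
Crop demand D = ETc × 31 d = 5.3697 × 31 = 166.461 mm
Pe = 0.71 × 29.8 = 21.158 mm
D − Pe = 166.461 − 21.158 = 145.303 mm
Gross irrigation = 145.303 / 0.71 = 204.652 mm
Volume = 204.652 mm × 159.5 ha × 10 = 326419.9 m³

326400 m³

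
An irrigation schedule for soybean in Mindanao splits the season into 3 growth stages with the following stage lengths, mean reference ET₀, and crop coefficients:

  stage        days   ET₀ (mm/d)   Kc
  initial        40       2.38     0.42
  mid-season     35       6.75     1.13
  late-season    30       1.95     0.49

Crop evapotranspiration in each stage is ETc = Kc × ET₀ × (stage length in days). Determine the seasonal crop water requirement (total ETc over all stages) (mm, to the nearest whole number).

336 mm

initial: 0.42 × 2.38 × 40 = 39.98 mm
mid-season: 1.13 × 6.75 × 35 = 266.96 mm
late-season: 0.49 × 1.95 × 30 = 28.67 mm
Seasonal total = 335.61 mm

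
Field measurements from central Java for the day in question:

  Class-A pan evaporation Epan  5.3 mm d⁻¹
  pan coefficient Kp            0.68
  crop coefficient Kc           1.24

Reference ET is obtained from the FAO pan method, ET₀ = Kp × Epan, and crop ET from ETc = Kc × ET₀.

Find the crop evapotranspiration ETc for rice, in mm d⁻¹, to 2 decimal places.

4.47 mm d⁻¹

ET₀ = 0.68 × 5.3 = 3.6040 mm/d
ETc = Kc × ET₀ = 1.24 × 3.6040 = 4.4690 mm/d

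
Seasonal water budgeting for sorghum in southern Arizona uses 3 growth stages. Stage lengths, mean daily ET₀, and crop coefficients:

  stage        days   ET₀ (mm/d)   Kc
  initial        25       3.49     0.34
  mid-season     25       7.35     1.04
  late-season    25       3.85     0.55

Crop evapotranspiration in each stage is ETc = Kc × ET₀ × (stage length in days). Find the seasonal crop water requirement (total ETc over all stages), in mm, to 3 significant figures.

274 mm

initial: 0.34 × 3.49 × 25 = 29.67 mm
mid-season: 1.04 × 7.35 × 25 = 191.10 mm
late-season: 0.55 × 3.85 × 25 = 52.94 mm
Seasonal total = 273.71 mm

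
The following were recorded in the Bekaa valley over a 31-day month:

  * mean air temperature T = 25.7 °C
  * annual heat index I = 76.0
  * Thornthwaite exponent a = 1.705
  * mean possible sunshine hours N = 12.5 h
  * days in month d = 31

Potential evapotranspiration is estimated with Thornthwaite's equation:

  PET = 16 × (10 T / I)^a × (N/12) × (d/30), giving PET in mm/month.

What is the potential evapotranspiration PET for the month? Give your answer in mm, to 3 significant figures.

10T/I = 10 × 25.7 / 76.0 = 3.3816
(10T/I)^a = 3.3816^1.705 = 7.9828
Uncorrected PET = 16 × 7.9828 = 127.725 mm
Correction = (N/12)(d/30) = (12.5/12)(31/30) = 1.0764
PET = 127.725 × 1.0764 = 137.483 mm/month

137 mm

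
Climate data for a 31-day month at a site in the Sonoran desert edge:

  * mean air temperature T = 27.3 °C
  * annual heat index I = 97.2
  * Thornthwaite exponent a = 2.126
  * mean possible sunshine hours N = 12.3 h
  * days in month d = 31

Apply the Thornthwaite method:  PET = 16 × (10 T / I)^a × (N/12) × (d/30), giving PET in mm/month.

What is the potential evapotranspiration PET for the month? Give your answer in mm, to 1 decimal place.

10T/I = 10 × 27.3 / 97.2 = 2.8086
(10T/I)^a = 2.8086^2.126 = 8.9844
Uncorrected PET = 16 × 8.9844 = 143.750 mm
Correction = (N/12)(d/30) = (12.3/12)(31/30) = 1.0592
PET = 143.750 × 1.0592 = 152.260 mm/month

152.3 mm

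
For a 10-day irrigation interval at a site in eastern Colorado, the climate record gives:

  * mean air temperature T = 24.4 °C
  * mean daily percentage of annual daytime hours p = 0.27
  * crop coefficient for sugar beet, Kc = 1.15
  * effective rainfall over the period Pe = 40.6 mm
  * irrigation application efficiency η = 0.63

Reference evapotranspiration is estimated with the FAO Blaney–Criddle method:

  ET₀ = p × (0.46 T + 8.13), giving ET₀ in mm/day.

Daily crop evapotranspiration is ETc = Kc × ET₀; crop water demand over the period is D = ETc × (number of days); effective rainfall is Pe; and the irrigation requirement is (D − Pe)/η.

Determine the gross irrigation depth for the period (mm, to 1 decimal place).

ET₀ = 0.27 × (0.46 × 24.4 + 8.13) = 0.27 × 19.354 = 5.2256 mm/d
ETc = Kc × ET₀ = 1.15 × 5.2256 = 6.0094 mm/d
Crop demand D = ETc × 10 d = 6.0094 × 10 = 60.094 mm
D − Pe = 60.094 − 40.6 = 19.494 mm
Gross irrigation = 19.494 / 0.63 = 30.943 mm

30.9 mm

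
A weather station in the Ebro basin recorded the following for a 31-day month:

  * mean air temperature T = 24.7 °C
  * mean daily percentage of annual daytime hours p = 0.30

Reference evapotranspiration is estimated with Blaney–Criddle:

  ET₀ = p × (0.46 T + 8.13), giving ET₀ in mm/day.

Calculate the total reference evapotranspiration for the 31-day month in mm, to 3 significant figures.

181 mm

ET₀ = 0.30 × (0.46 × 24.7 + 8.13) = 0.30 × 19.492 = 5.8476 mm/d
Monthly total = 5.8476 × 31 = 181.276 mm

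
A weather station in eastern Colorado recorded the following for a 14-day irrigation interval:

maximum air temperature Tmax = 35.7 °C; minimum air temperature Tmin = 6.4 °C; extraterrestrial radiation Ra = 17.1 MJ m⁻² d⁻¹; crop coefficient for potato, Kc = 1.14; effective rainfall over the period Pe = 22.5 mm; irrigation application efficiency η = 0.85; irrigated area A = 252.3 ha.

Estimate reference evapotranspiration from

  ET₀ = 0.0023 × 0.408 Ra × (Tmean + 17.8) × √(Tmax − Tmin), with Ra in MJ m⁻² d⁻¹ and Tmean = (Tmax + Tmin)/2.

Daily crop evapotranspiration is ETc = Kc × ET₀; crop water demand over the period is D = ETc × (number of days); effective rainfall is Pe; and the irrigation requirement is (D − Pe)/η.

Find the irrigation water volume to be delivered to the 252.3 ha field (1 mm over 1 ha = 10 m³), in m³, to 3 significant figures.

Tmean = (35.7 + 6.4)/2 = 21.05 °C
0.408 Ra = 0.408 × 17.1 = 6.9768 mm/d equivalent
ET₀ = 0.0023 × 6.9768 × (21.05 + 17.8) × √29.3 = 0.0023 × 6.9768 × 38.85 × 5.4129 = 3.3745 mm/d
ETc = Kc × ET₀ = 1.14 × 3.3745 = 3.8469 mm/d
Crop demand D = ETc × 14 d = 3.8469 × 14 = 53.857 mm
D − Pe = 53.857 − 22.5 = 31.357 mm
Gross irrigation = 31.357 / 0.85 = 36.891 mm
Volume = 36.891 mm × 252.3 ha × 10 = 93076.0 m³

93100 m³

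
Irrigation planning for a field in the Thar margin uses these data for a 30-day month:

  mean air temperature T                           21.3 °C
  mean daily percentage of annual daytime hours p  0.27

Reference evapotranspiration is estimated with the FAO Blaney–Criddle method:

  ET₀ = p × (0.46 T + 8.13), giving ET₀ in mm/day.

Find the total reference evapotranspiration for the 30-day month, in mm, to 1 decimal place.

145.2 mm

ET₀ = 0.27 × (0.46 × 21.3 + 8.13) = 0.27 × 17.928 = 4.8406 mm/d
Monthly total = 4.8406 × 30 = 145.218 mm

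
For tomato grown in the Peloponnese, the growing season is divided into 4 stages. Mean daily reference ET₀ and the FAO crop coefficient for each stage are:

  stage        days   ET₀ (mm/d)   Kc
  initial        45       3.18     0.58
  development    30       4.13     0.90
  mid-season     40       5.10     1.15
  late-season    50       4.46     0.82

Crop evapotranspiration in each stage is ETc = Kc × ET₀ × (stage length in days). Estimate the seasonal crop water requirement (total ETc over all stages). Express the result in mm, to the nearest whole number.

initial: 0.58 × 3.18 × 45 = 83.00 mm
development: 0.90 × 4.13 × 30 = 111.51 mm
mid-season: 1.15 × 5.10 × 40 = 234.60 mm
late-season: 0.82 × 4.46 × 50 = 182.86 mm
Seasonal total = 611.97 mm

612 mm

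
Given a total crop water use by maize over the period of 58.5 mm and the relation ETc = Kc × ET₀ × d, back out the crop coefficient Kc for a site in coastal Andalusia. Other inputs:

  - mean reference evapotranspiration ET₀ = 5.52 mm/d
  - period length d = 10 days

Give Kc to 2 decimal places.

ETc = Kc × ET₀ × d  ⇒  Kc = ETc / (ET₀ × d)
Kc = 58.5 / (5.52 × 10) = 58.5 / 55.20 = 1.0598

1.06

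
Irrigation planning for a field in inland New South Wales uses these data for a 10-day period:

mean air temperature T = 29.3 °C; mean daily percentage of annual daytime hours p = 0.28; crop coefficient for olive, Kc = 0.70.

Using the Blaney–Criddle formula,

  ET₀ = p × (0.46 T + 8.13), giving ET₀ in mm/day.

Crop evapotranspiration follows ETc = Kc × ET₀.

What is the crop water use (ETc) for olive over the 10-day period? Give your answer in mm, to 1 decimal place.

42.4 mm

ET₀ = 0.28 × (0.46 × 29.3 + 8.13) = 0.28 × 21.608 = 6.0502 mm/d
ETc = Kc × ET₀ = 0.70 × 6.0502 = 4.2351 mm/d
Over 10 days: 4.2351 × 10 = 42.351 mm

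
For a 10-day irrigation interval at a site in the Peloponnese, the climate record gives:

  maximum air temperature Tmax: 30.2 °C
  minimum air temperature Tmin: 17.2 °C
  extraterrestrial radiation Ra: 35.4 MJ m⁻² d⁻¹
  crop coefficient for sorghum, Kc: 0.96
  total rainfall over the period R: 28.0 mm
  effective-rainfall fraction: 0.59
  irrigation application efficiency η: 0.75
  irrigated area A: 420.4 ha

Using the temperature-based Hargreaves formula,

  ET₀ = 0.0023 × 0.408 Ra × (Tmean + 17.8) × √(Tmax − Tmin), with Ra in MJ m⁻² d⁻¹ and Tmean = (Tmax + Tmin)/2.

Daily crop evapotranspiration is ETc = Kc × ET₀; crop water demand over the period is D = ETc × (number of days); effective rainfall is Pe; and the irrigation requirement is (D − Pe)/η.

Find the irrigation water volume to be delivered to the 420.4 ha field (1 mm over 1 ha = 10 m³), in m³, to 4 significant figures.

174900 m³

Tmean = (30.2 + 17.2)/2 = 23.70 °C
0.408 Ra = 0.408 × 35.4 = 14.4432 mm/d equivalent
ET₀ = 0.0023 × 14.4432 × (23.70 + 17.8) × √13.0 = 0.0023 × 14.4432 × 41.50 × 3.6056 = 4.9707 mm/d
ETc = Kc × ET₀ = 0.96 × 4.9707 = 4.7719 mm/d
Crop demand D = ETc × 10 d = 4.7719 × 10 = 47.719 mm
Pe = 0.59 × 28.0 = 16.520 mm
D − Pe = 47.719 − 16.520 = 31.199 mm
Gross irrigation = 31.199 / 0.75 = 41.599 mm
Volume = 41.599 mm × 420.4 ha × 10 = 174882.2 m³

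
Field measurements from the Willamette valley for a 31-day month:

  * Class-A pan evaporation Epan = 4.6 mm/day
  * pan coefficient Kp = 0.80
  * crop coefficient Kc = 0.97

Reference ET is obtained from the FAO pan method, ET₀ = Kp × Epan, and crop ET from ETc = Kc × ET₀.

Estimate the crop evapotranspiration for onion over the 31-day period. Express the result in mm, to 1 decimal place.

ET₀ = 0.80 × 4.6 = 3.6800 mm/d
ETc = Kc × ET₀ = 0.97 × 3.6800 = 3.5696 mm/d
Over 31 days: 3.5696 × 31 = 110.658 mm

110.7 mm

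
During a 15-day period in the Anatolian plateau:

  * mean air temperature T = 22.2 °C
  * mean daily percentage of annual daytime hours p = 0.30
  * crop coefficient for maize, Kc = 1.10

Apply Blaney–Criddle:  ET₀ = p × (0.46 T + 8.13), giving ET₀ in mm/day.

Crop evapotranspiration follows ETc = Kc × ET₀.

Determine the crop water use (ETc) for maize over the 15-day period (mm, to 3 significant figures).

ET₀ = 0.30 × (0.46 × 22.2 + 8.13) = 0.30 × 18.342 = 5.5026 mm/d
ETc = Kc × ET₀ = 1.10 × 5.5026 = 6.0529 mm/d
Over 15 days: 6.0529 × 15 = 90.794 mm

90.8 mm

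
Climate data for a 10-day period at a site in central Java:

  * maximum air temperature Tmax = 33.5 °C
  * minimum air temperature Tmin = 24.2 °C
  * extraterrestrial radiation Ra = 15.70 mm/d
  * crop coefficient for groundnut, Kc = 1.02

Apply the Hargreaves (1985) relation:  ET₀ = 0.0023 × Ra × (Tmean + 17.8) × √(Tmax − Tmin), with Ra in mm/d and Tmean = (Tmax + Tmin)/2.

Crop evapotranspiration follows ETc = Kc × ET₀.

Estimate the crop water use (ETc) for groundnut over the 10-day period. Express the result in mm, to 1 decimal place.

52.4 mm

Tmean = (33.5 + 24.2)/2 = 28.85 °C
ET₀ = 0.0023 × 15.70 × (28.85 + 17.8) × √9.3 = 0.0023 × 15.70 × 46.65 × 3.0496 = 5.1371 mm/d
ETc = Kc × ET₀ = 1.02 × 5.1371 = 5.2398 mm/d
Over 10 days: 5.2398 × 10 = 52.398 mm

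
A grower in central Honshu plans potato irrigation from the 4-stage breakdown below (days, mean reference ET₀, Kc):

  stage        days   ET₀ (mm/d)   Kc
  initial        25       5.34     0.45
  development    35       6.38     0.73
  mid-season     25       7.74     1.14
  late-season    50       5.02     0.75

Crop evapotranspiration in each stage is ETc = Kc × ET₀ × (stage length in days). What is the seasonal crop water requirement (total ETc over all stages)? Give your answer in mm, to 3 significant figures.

initial: 0.45 × 5.34 × 25 = 60.08 mm
development: 0.73 × 6.38 × 35 = 163.01 mm
mid-season: 1.14 × 7.74 × 25 = 220.59 mm
late-season: 0.75 × 5.02 × 50 = 188.25 mm
Seasonal total = 631.93 mm

632 mm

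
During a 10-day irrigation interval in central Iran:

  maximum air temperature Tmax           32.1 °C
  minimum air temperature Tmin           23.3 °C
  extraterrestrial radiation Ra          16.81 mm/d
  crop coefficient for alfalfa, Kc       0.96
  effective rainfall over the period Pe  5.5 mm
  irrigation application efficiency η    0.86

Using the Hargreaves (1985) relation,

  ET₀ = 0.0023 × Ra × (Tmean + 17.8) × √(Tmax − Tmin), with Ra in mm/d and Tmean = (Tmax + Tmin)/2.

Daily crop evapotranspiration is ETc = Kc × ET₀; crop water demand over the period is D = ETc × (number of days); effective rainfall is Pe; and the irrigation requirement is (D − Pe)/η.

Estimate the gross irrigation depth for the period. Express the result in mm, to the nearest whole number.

52 mm

Tmean = (32.1 + 23.3)/2 = 27.70 °C
ET₀ = 0.0023 × 16.81 × (27.70 + 17.8) × √8.8 = 0.0023 × 16.81 × 45.50 × 2.9665 = 5.2186 mm/d
ETc = Kc × ET₀ = 0.96 × 5.2186 = 5.0099 mm/d
Crop demand D = ETc × 10 d = 5.0099 × 10 = 50.099 mm
D − Pe = 50.099 − 5.5 = 44.599 mm
Gross irrigation = 44.599 / 0.86 = 51.859 mm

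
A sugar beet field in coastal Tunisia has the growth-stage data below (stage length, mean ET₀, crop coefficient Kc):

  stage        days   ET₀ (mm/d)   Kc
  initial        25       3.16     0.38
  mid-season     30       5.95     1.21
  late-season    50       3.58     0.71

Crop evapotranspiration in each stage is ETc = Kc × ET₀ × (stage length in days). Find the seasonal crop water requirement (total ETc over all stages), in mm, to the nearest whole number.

initial: 0.38 × 3.16 × 25 = 30.02 mm
mid-season: 1.21 × 5.95 × 30 = 215.99 mm
late-season: 0.71 × 3.58 × 50 = 127.09 mm
Seasonal total = 373.10 mm

373 mm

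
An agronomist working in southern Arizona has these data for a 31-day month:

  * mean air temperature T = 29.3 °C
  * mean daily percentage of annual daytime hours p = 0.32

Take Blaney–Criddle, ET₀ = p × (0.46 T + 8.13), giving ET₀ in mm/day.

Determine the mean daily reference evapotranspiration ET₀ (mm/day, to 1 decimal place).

ET₀ = 0.32 × (0.46 × 29.3 + 8.13) = 0.32 × 21.608 = 6.9146 mm/d

6.9 mm/day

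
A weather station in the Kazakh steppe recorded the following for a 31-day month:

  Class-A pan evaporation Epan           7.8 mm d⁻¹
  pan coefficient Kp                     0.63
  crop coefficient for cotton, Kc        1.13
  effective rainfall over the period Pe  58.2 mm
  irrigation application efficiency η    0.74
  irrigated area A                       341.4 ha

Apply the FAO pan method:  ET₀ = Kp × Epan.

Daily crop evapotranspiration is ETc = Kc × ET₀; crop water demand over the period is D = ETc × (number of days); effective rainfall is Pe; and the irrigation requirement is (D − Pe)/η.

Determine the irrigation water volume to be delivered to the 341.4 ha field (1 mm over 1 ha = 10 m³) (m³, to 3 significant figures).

ET₀ = 0.63 × 7.8 = 4.9140 mm/d
ETc = Kc × ET₀ = 1.13 × 4.9140 = 5.5528 mm/d
Crop demand D = ETc × 31 d = 5.5528 × 31 = 172.137 mm
D − Pe = 172.137 − 58.2 = 113.937 mm
Gross irrigation = 113.937 / 0.74 = 153.969 mm
Volume = 153.969 mm × 341.4 ha × 10 = 525650.2 m³

526000 m³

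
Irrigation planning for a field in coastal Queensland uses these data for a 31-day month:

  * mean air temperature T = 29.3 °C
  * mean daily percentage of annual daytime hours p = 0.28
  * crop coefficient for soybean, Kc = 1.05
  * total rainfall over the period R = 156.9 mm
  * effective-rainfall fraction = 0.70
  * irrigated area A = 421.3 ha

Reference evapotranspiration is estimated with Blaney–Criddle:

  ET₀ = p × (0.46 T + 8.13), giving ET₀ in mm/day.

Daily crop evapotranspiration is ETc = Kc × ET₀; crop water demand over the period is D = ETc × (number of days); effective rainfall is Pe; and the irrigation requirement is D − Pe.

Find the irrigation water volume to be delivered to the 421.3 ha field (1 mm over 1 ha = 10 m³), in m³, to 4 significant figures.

367000 m³

ET₀ = 0.28 × (0.46 × 29.3 + 8.13) = 0.28 × 21.608 = 6.0502 mm/d
ETc = Kc × ET₀ = 1.05 × 6.0502 = 6.3527 mm/d
Crop demand D = ETc × 31 d = 6.3527 × 31 = 196.934 mm
Pe = 0.70 × 156.9 = 109.830 mm
D − Pe = 196.934 − 109.830 = 87.104 mm
Volume = 87.104 mm × 421.3 ha × 10 = 366969.2 m³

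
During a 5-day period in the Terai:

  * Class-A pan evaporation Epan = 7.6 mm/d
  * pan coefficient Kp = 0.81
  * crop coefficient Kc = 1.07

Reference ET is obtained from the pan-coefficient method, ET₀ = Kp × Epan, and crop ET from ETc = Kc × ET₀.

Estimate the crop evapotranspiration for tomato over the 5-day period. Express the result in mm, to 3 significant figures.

ET₀ = 0.81 × 7.6 = 6.1560 mm/d
ETc = Kc × ET₀ = 1.07 × 6.1560 = 6.5869 mm/d
Over 5 days: 6.5869 × 5 = 32.935 mm

32.9 mm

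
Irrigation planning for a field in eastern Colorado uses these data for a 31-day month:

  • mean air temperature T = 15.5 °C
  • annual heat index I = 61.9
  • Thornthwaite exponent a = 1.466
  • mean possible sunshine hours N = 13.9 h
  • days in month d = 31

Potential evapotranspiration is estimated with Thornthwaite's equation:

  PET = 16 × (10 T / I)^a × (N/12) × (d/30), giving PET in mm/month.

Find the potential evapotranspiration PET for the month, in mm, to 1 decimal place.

10T/I = 10 × 15.5 / 61.9 = 2.5040
(10T/I)^a = 2.5040^1.466 = 3.8406
Uncorrected PET = 16 × 3.8406 = 61.450 mm
Correction = (N/12)(d/30) = (13.9/12)(31/30) = 1.1969
PET = 61.450 × 1.1969 = 73.550 mm/month

73.6 mm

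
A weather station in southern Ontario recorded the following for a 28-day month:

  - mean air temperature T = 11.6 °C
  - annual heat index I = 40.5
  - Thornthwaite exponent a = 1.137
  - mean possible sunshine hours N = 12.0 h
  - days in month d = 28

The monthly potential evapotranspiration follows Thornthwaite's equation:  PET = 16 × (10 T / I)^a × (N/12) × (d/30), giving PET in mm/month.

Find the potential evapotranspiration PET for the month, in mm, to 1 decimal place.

10T/I = 10 × 11.6 / 40.5 = 2.8642
(10T/I)^a = 2.8642^1.137 = 3.3084
Uncorrected PET = 16 × 3.3084 = 52.934 mm
Correction = (N/12)(d/30) = (12.0/12)(28/30) = 0.9333
PET = 52.934 × 0.9333 = 49.403 mm/month

49.4 mm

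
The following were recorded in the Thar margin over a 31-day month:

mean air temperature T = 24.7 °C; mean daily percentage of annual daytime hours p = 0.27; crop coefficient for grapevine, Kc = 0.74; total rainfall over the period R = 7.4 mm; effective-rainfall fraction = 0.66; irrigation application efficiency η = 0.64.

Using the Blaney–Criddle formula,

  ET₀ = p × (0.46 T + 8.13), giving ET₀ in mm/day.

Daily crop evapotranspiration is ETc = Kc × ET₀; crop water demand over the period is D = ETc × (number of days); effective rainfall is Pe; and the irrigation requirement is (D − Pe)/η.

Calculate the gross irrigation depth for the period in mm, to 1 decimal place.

ET₀ = 0.27 × (0.46 × 24.7 + 8.13) = 0.27 × 19.492 = 5.2628 mm/d
ETc = Kc × ET₀ = 0.74 × 5.2628 = 3.8945 mm/d
Crop demand D = ETc × 31 d = 3.8945 × 31 = 120.730 mm
Pe = 0.66 × 7.4 = 4.884 mm
D − Pe = 120.730 − 4.884 = 115.846 mm
Gross irrigation = 115.846 / 0.64 = 181.009 mm

181.0 mm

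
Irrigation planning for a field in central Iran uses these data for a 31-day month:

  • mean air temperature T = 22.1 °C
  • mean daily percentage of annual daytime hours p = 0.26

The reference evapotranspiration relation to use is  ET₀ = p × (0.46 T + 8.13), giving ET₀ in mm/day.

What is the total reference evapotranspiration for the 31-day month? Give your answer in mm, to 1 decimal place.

ET₀ = 0.26 × (0.46 × 22.1 + 8.13) = 0.26 × 18.296 = 4.7570 mm/d
Monthly total = 4.7570 × 31 = 147.467 mm

147.5 mm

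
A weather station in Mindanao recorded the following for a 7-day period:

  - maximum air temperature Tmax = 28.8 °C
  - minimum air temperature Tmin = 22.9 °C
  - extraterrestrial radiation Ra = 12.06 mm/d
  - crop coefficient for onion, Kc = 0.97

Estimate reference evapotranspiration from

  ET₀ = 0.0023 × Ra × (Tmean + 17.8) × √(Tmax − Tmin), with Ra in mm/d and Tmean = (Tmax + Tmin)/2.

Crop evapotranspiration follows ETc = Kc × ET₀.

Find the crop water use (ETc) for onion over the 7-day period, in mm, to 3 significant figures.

20.0 mm

Tmean = (28.8 + 22.9)/2 = 25.85 °C
ET₀ = 0.0023 × 12.06 × (25.85 + 17.8) × √5.9 = 0.0023 × 12.06 × 43.65 × 2.4290 = 2.9409 mm/d
ETc = Kc × ET₀ = 0.97 × 2.9409 = 2.8527 mm/d
Over 7 days: 2.8527 × 7 = 19.969 mm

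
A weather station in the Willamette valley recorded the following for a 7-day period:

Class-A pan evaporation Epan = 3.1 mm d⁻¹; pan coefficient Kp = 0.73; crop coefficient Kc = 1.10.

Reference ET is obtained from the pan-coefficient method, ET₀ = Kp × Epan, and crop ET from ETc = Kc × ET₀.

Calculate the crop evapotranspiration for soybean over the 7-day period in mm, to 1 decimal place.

ET₀ = 0.73 × 3.1 = 2.2630 mm/d
ETc = Kc × ET₀ = 1.10 × 2.2630 = 2.4893 mm/d
Over 7 days: 2.4893 × 7 = 17.425 mm

17.4 mm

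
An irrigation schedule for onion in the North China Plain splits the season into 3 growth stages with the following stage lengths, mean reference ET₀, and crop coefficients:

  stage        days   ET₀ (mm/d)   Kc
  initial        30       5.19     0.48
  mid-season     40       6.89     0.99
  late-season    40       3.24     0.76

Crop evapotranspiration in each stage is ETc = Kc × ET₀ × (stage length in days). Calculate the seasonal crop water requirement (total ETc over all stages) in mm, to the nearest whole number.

446 mm

initial: 0.48 × 5.19 × 30 = 74.74 mm
mid-season: 0.99 × 6.89 × 40 = 272.84 mm
late-season: 0.76 × 3.24 × 40 = 98.50 mm
Seasonal total = 446.08 mm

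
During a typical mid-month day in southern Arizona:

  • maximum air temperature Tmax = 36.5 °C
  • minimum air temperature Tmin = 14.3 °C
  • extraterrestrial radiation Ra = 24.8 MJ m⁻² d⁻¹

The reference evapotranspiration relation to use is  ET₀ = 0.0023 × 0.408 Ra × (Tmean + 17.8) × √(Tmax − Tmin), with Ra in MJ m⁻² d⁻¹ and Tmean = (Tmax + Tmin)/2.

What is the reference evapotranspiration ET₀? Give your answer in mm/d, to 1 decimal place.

4.7 mm/d

Tmean = (36.5 + 14.3)/2 = 25.40 °C
0.408 Ra = 0.408 × 24.8 = 10.1184 mm/d equivalent
ET₀ = 0.0023 × 10.1184 × (25.40 + 17.8) × √22.2 = 0.0023 × 10.1184 × 43.20 × 4.7117 = 4.7370 mm/d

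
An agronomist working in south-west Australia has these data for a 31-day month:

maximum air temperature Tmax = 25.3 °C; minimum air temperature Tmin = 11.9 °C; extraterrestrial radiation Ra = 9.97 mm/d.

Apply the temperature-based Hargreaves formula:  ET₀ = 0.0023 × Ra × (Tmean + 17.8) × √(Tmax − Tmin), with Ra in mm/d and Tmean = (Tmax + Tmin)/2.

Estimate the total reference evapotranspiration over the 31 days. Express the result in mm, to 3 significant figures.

94.7 mm

Tmean = (25.3 + 11.9)/2 = 18.60 °C
ET₀ = 0.0023 × 9.97 × (18.60 + 17.8) × √13.4 = 0.0023 × 9.97 × 36.40 × 3.6606 = 3.0555 mm/d
Over 31 days: 3.0555 × 31 = 94.721 mm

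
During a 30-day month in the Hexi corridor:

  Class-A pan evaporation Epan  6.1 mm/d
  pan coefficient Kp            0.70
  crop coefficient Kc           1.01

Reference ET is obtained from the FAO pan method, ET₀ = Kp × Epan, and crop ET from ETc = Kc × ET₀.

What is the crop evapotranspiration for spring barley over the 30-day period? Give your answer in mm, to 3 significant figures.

129 mm

ET₀ = 0.70 × 6.1 = 4.2700 mm/d
ETc = Kc × ET₀ = 1.01 × 4.2700 = 4.3127 mm/d
Over 30 days: 4.3127 × 30 = 129.381 mm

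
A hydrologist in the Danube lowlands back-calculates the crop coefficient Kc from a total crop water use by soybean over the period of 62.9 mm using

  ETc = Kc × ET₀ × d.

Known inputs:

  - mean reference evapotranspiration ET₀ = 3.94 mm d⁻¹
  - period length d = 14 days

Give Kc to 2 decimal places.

1.14

ETc = Kc × ET₀ × d  ⇒  Kc = ETc / (ET₀ × d)
Kc = 62.9 / (3.94 × 14) = 62.9 / 55.16 = 1.1403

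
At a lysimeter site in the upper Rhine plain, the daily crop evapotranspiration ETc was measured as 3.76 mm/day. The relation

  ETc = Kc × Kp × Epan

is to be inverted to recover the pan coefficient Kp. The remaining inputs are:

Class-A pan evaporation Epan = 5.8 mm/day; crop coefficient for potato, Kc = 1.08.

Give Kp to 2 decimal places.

0.60

ETc = Kc × Kp × Epan  ⇒  Kp = ETc / (Kc × Epan)
Kp = 3.76 / (1.08 × 5.8) = 3.76 / 6.264 = 0.6003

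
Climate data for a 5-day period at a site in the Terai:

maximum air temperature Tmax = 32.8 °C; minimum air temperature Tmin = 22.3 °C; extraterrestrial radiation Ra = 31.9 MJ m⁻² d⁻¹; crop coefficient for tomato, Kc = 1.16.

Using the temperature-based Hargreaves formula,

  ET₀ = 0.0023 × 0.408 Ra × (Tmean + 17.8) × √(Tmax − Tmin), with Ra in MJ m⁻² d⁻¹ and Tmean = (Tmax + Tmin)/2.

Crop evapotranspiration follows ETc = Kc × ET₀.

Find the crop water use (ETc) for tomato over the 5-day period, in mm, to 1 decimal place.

Tmean = (32.8 + 22.3)/2 = 27.55 °C
0.408 Ra = 0.408 × 31.9 = 13.0152 mm/d equivalent
ET₀ = 0.0023 × 13.0152 × (27.55 + 17.8) × √10.5 = 0.0023 × 13.0152 × 45.35 × 3.2404 = 4.3990 mm/d
ETc = Kc × ET₀ = 1.16 × 4.3990 = 5.1028 mm/d
Over 5 days: 5.1028 × 5 = 25.514 mm

25.5 mm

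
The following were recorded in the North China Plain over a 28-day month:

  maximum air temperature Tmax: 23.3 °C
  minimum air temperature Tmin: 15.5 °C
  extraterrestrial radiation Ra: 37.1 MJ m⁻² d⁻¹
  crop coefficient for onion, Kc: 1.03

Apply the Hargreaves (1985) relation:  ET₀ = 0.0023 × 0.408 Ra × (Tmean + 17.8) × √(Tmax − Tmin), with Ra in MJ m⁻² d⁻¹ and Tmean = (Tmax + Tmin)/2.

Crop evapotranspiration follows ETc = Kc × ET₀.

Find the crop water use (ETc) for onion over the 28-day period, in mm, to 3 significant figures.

104 mm

Tmean = (23.3 + 15.5)/2 = 19.40 °C
0.408 Ra = 0.408 × 37.1 = 15.1368 mm/d equivalent
ET₀ = 0.0023 × 15.1368 × (19.40 + 17.8) × √7.8 = 0.0023 × 15.1368 × 37.20 × 2.7928 = 3.6170 mm/d
ETc = Kc × ET₀ = 1.03 × 3.6170 = 3.7255 mm/d
Over 28 days: 3.7255 × 28 = 104.314 mm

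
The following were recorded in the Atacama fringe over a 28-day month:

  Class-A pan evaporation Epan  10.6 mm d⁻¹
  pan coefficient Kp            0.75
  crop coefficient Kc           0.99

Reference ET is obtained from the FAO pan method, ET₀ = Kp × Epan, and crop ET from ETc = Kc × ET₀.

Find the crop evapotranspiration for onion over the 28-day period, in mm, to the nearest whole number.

220 mm

ET₀ = 0.75 × 10.6 = 7.9500 mm/d
ETc = Kc × ET₀ = 0.99 × 7.9500 = 7.8705 mm/d
Over 28 days: 7.8705 × 28 = 220.374 mm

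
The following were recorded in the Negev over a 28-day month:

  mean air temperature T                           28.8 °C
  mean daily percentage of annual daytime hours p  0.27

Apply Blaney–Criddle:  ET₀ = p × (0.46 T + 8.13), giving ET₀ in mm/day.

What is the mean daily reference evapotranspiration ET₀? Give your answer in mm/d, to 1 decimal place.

5.8 mm/d

ET₀ = 0.27 × (0.46 × 28.8 + 8.13) = 0.27 × 21.378 = 5.7721 mm/d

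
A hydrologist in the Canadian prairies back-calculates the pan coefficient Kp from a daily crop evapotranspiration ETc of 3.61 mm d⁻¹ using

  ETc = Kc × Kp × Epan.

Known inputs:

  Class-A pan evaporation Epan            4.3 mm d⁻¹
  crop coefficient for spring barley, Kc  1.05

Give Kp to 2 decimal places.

ETc = Kc × Kp × Epan  ⇒  Kp = ETc / (Kc × Epan)
Kp = 3.61 / (1.05 × 4.3) = 3.61 / 4.515 = 0.7996

0.80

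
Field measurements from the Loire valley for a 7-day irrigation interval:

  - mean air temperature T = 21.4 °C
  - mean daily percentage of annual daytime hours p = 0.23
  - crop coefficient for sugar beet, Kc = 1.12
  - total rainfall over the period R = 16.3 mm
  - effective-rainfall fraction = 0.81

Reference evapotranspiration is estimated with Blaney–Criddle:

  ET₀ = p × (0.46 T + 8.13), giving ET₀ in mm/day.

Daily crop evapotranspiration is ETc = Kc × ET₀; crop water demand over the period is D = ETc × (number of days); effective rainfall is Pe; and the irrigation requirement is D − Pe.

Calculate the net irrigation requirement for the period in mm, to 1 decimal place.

19.2 mm

ET₀ = 0.23 × (0.46 × 21.4 + 8.13) = 0.23 × 17.974 = 4.1340 mm/d
ETc = Kc × ET₀ = 1.12 × 4.1340 = 4.6301 mm/d
Crop demand D = ETc × 7 d = 4.6301 × 7 = 32.411 mm
Pe = 0.81 × 16.3 = 13.203 mm
D − Pe = 32.411 − 13.203 = 19.208 mm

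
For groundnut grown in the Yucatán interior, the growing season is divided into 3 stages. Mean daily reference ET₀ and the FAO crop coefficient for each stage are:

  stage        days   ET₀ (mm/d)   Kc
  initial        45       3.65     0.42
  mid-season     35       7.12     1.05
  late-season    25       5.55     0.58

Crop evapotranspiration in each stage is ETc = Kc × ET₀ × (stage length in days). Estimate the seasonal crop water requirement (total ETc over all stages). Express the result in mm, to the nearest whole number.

initial: 0.42 × 3.65 × 45 = 68.99 mm
mid-season: 1.05 × 7.12 × 35 = 261.66 mm
late-season: 0.58 × 5.55 × 25 = 80.48 mm
Seasonal total = 411.13 mm

411 mm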